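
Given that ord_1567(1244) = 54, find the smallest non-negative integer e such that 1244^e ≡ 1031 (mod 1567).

Baby-step giant-step with m = ceil(sqrt(54)) = 8.
Baby table (1244^j mod 1567 for j=0..7):
  0:1  1:1244  2:907  3:68  4:1541  5:563  6:1490  7:1366
Giant step factor: 1244^(-8) ≡ 809 (mod 1567).
Scan 1031·809^i mod 1567 for i = 0, 1, …:
  i=0: 1031   i=1: 435   i=2: 907
Match at i=2, j=2: e = 2·8 + 2 = 18.

18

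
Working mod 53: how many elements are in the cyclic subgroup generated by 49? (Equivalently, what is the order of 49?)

13

The order of 49 must divide p − 1 = 52 = 2^2 · 13.
Divisors: 1, 2, 4, 13, 26, 52.
Check each in increasing order: 49^1 ≡ 49;  49^2 ≡ 16;  49^4 ≡ 44;  49^13 ≡ 1.
Smallest exponent giving 1 is 13.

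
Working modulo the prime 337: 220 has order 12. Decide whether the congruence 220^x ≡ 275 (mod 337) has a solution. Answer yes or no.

⟨220⟩ has order 12; its elements mod 337 are {1, 72, 117, 128, 129, 148, 189, 208, 209, 220, 265, 336}.
275 is not in this set.

no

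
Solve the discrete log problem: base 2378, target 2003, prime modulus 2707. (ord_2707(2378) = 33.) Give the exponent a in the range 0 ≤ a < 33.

3

Successive powers of 2378 modulo 2707:
  2378^0=1  2378^1=2378  2378^2=2668  2378^3=2003
So 2378^3 ≡ 2003 (mod 2707), giving a = 3.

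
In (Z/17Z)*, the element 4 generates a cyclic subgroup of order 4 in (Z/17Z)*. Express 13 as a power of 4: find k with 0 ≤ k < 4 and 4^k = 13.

3

Successive powers of 4 modulo 17:
  4^0=1  4^1=4  4^2=16  4^3=13
So 4^3 ≡ 13 (mod 17), giving k = 3.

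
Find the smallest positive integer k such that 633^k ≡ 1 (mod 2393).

299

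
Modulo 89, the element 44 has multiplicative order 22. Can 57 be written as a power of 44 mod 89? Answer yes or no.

yes

⟨44⟩ has order 22; its elements mod 89 are {1, 2, 4, 8, 11, 16, 22, 25, 32, 39, 44, 45, 50, 57, 64, 67, 73, 78, 81, 85, 87, 88}.
57 is in this set.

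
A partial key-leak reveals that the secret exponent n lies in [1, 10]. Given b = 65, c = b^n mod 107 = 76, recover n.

Compute 65^1 mod 107 = 65, then multiply by 65 repeatedly:
  65^1=65  65^2=52  65^3=63  65^4=29  65^5=66
  65^6=10  65^7=8  65^8=92  65^9=95  65^10=76
Found 76 at exponent 10.

10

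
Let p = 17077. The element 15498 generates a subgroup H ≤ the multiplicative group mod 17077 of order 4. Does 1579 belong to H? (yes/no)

1579 ∈ ⟨15498⟩ iff 1579^4 ≡ 1 (mod 17077), since |⟨15498⟩| = 4.
1579^4 mod 17077 = 1.
Since 1 = 1, 1579 lies in the subgroup.

yes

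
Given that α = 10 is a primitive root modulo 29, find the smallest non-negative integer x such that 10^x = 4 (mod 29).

22

Successive powers of 10 modulo 29:
  10^0=1  10^1=10  10^2=13  10^3=14  10^4=24  10^5=8
  10^6=22  10^7=17  10^8=25  10^9=18  10^10=6  10^11=2
  10^12=20  10^13=26  10^14=28  10^15=19  10^16=16  10^17=15
  10^18=5  10^19=21  10^20=7  10^21=12  10^22=4
So 10^22 ≡ 4 (mod 29), giving x = 22.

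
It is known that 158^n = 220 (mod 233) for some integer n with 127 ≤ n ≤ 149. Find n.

134

Compute 158^127 mod 233 = 118, then multiply by 158 repeatedly:
  158^127=118  158^128=4  158^129=166  158^130=132  158^131=119
  158^132=162  158^133=199  158^134=220
Found 220 at exponent 134.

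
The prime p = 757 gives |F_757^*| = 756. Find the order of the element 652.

756

The order of 652 must divide p − 1 = 756 = 2^2 · 3^3 · 7.
Divisors: 1, 2, 3, 4, 6, 7, 9, 12, 14, 18, 21, 27, 28, 36, 42, 54, 63, 84, 108, 126, 189, 252, 378, 756.
Check each in increasing order: 652^1 ≡ 652;  652^2 ≡ 427;  652^3 ≡ 585;  652^4 ≡ 649;  652^6 ≡ 61;  652^7 ≡ 408;  652^9 ≡ 106;  652^12 ≡ 693;  652^14 ≡ 681;  652^18 ≡ 638;  652^21 ≡ 29;  652^27 ≡ 255;  652^28 ≡ 477;  652^36 ≡ 535;  652^42 ≡ 84;  652^54 ≡ 680;  652^63 ≡ 165;  652^84 ≡ 243;  652^108 ≡ 630;  652^126 ≡ 730;  652^189 ≡ 87;  652^252 ≡ 729;  652^378 ≡ 756;  652^756 ≡ 1.
Smallest exponent giving 1 is 756.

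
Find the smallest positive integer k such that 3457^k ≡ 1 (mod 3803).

3802

The order of 3457 must divide p − 1 = 3802 = 2 · 1901.
Divisors: 1, 2, 1901, 3802.
Check each in increasing order: 3457^1 ≡ 3457;  3457^2 ≡ 1823;  3457^1901 ≡ 3802;  3457^3802 ≡ 1.
Smallest exponent giving 1 is 3802.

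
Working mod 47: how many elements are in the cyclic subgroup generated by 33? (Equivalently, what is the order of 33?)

The order of 33 must divide p − 1 = 46 = 2 · 23.
Divisors: 1, 2, 23, 46.
Check each in increasing order: 33^1 ≡ 33;  33^2 ≡ 8;  33^23 ≡ 46;  33^46 ≡ 1.
Smallest exponent giving 1 is 46.

46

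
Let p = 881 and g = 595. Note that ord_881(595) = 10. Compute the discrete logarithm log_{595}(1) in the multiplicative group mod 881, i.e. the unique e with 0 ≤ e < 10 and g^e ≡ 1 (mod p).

0

Successive powers of 595 modulo 881:
  595^0=1
So 595^0 ≡ 1 (mod 881), giving e = 0.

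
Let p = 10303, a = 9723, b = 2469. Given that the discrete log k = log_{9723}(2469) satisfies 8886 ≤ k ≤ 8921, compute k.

8892

Compute 9723^8886 mod 10303 = 283, then multiply by 9723 repeatedly:
  9723^8886=283  9723^8887=708  9723^8888=1480  9723^8889=7052  9723^8890=131
  9723^8891=6444  9723^8892=2469
Found 2469 at exponent 8892.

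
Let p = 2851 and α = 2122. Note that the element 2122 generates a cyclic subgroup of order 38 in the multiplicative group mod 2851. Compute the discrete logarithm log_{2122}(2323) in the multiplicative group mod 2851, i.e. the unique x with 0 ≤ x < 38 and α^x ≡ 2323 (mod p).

Successive powers of 2122 modulo 2851:
  2122^0=1  2122^1=2122  2122^2=1155  2122^3=1901  2122^4=2608  2122^5=385
  2122^6=1584  2122^7=2770  2122^8=2029  2122^9=528  2122^10=2824  2122^11=2577
  2122^12=176  2122^13=2842  2122^14=859  2122^15=1009  2122^16=2848  2122^17=2187
  2122^18=2237  2122^19=2850  2122^20=729  2122^21=1696  2122^22=950  2122^23=243
  2122^24=2466  2122^25=1267  2122^26=81  2122^27=822  2122^28=2323
So 2122^28 ≡ 2323 (mod 2851), giving x = 28.

28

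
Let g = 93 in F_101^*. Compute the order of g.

The order of 93 must divide p − 1 = 100 = 2^2 · 5^2.
Divisors: 1, 2, 4, 5, 10, 20, 25, 50, 100.
Check each in increasing order: 93^1 ≡ 93;  93^2 ≡ 64;  93^4 ≡ 56;  93^5 ≡ 57;  93^10 ≡ 17;  93^20 ≡ 87;  93^25 ≡ 10;  93^50 ≡ 100;  93^100 ≡ 1.
Smallest exponent giving 1 is 100.

100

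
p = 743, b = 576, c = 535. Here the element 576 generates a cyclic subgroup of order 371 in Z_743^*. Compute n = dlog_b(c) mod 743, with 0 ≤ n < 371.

249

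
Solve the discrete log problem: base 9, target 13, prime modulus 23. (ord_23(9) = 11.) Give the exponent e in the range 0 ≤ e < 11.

8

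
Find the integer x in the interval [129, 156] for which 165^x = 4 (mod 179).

Compute 165^129 mod 179 = 127, then multiply by 165 repeatedly:
  165^129=127  165^130=12  165^131=11  165^132=25  165^133=8
  165^134=67  165^135=136  165^136=65  165^137=164  165^138=31
  165^139=103  165^140=169  165^141=140  165^142=9  165^143=53
  165^144=153  165^145=6  165^146=95  165^147=102  165^148=4
Found 4 at exponent 148.

148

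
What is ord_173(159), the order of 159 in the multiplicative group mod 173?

86

The order of 159 must divide p − 1 = 172 = 2^2 · 43.
Divisors: 1, 2, 4, 43, 86, 172.
Check each in increasing order: 159^1 ≡ 159;  159^2 ≡ 23;  159^4 ≡ 10;  159^43 ≡ 172;  159^86 ≡ 1.
Smallest exponent giving 1 is 86.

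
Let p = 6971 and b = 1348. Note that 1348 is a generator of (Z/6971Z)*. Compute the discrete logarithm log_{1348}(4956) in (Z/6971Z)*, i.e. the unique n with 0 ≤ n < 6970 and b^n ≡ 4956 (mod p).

623

Baby-step giant-step with m = ceil(sqrt(6970)) = 84.
Baby table (1348^j mod 6971 for j=0..83):
  0:1  1:1348  2:4644  3:154  4:5433  5:4134  6:2803  7:162
  8:2275  9:6431  10:4035  11:1800  12:492  13:971  14:5331  15:6058
  16:3143  17:5367  18:5789  19:3023  20:3940  21:6189  22:5456  23:283
  24:5050  25:3704  26:1756  27:3919  28:5765  29:5526  30:4020  31:2493
  32:542  33:5632  34:517  35:6787  36:2924  37:2937  38:6519  39:4152
  40:6154  41:102  42:5047  43:6631  44:1766  45:3457  46:3408  47:95
  48:2582  49:2007  50:688  51:281  52:2354  53:1387  54:1448  55:24
  56:4468  57:6891  58:3696  59:4914  60:1622  61:4533  62:3888  63:5803
  64:982  65:6217  66:1374  67:4837  68:2391  69:2466  70:5972  71:5722
  72:3330  73:6487  74:2842  75:3937  76:2145  77:5466  78:6792  79:2693
  80:5244  81:318  82:3433  83:5911
Giant step factor: 1348^(-84) ≡ 6732 (mod 6971).
Scan 4956·6732^i mod 6971 for i = 0, 1, …:
  i=0: 4956   i=1: 586   i=2: 6337   i=3: 5135
  i=4: 6602   i=5: 4539   i=6: 2655   i=7: 6787
Match at i=7, j=35: n = 7·84 + 35 = 623.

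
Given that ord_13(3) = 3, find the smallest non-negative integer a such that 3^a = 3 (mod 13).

Successive powers of 3 modulo 13:
  3^0=1  3^1=3
So 3^1 ≡ 3 (mod 13), giving a = 1.

1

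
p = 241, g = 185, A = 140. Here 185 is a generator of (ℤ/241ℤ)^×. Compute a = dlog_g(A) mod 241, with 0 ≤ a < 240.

189

Baby-step giant-step with m = ceil(sqrt(240)) = 16.
Baby table (185^j mod 241 for j=0..15):
  0:1  1:185  2:3  3:73  4:9  5:219  6:27  7:175
  8:81  9:43  10:2  11:129  12:6  13:146  14:18  15:197
Giant step factor: 185^(-16) ≡ 183 (mod 241).
Scan 140·183^i mod 241 for i = 0, 1, …:
  i=0: 140   i=1: 74   i=2: 46   i=3: 224
  i=4: 22   i=5: 170   i=6: 21   i=7: 228
  i=8: 31   i=9: 130   i=10: 172   i=11: 146
Match at i=11, j=13: a = 11·16 + 13 = 189.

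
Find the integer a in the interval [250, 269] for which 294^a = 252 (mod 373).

Compute 294^250 mod 373 = 321, then multiply by 294 repeatedly:
  294^250=321  294^251=5  294^252=351  294^253=246  294^254=335
  294^255=18  294^256=70  294^257=65  294^258=87  294^259=214
  294^260=252
Found 252 at exponent 260.

260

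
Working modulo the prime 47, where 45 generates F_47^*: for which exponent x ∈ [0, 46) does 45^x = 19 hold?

Baby-step giant-step with m = ceil(sqrt(46)) = 7.
Baby table (45^j mod 47 for j=0..6):
  0:1  1:45  2:4  3:39  4:16  5:15  6:17
Giant step factor: 45^(-7) ≡ 29 (mod 47).
Scan 19·29^i mod 47 for i = 0, 1, …:
  i=0: 19   i=1: 34   i=2: 46   i=3: 18
  i=4: 5   i=5: 4
Match at i=5, j=2: x = 5·7 + 2 = 37.

37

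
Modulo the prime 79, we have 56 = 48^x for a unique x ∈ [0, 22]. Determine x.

Compute 48^0 mod 79 = 1, then multiply by 48 repeatedly:
  48^0=1  48^1=48  48^2=13  48^3=71  48^4=11
  48^5=54  48^6=64  48^7=70  48^8=42  48^9=41
  48^10=72  48^11=59  48^12=67  48^13=56
Found 56 at exponent 13.

13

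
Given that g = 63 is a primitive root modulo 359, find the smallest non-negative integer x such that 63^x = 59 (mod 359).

Baby-step giant-step with m = ceil(sqrt(358)) = 19.
Baby table (63^j mod 359 for j=0..18):
  0:1  1:63  2:20  3:183  4:41  5:70  6:102  7:323
  8:245  9:357  10:233  11:319  12:352  13:277  14:219  15:155
  16:72  17:228  18:4
Giant step factor: 63^(-19) ≡ 104 (mod 359).
Scan 59·104^i mod 359 for i = 0, 1, …:
  i=0: 59   i=1: 33   i=2: 201   i=3: 82
  i=4: 271   i=5: 182   i=6: 260   i=7: 115
  i=8: 113   i=9: 264   i=10: 172   i=11: 297
  i=12: 14   i=13: 20
Match at i=13, j=2: x = 13·19 + 2 = 249.

249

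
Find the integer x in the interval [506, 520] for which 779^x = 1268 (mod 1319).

512

Compute 779^506 mod 1319 = 1050, then multiply by 779 repeatedly:
  779^506=1050  779^507=170  779^508=530  779^509=23  779^510=770
  779^511=1004  779^512=1268
Found 1268 at exponent 512.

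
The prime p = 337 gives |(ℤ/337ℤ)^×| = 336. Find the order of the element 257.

The order of 257 must divide p − 1 = 336 = 2^4 · 3 · 7.
Divisors: 1, 2, 3, 4, 6, 7, 8, 12, 14, 16, 21, 24, 28, 42, 48, 56, 84, 112, 168, 336.
Check each in increasing order: 257^1 ≡ 257;  257^2 ≡ 334;  257^3 ≡ 240;  257^4 ≡ 9;  257^6 ≡ 310;  257^7 ≡ 138;  257^8 ≡ 81;  257^12 ≡ 55;  257^14 ≡ 172;  257^16 ≡ 158;  257^21 ≡ 146;  257^24 ≡ 329;  257^28 ≡ 265;  257^42 ≡ 85;  257^48 ≡ 64;  257^56 ≡ 129;  257^84 ≡ 148;  257^112 ≡ 128;  257^168 ≡ 336;  257^336 ≡ 1.
Smallest exponent giving 1 is 336.

336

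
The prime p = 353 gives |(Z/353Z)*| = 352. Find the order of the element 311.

4

The order of 311 must divide p − 1 = 352 = 2^5 · 11.
Divisors: 1, 2, 4, 8, 11, 16, 22, 32, 44, 88, 176, 352.
Check each in increasing order: 311^1 ≡ 311;  311^2 ≡ 352;  311^4 ≡ 1.
Smallest exponent giving 1 is 4.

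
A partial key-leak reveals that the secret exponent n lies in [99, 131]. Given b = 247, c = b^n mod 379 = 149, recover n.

104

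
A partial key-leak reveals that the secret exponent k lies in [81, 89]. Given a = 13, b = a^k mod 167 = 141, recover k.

86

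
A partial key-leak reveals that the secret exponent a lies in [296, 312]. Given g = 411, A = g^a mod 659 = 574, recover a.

Compute 411^296 mod 659 = 402, then multiply by 411 repeatedly:
  411^296=402  411^297=472  411^298=246  411^299=279  411^300=3
  411^301=574
Found 574 at exponent 301.

301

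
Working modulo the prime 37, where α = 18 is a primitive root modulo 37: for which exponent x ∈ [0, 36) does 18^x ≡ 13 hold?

7

Successive powers of 18 modulo 37:
  18^0=1  18^1=18  18^2=28  18^3=23  18^4=7  18^5=15
  18^6=11  18^7=13
So 18^7 ≡ 13 (mod 37), giving x = 7.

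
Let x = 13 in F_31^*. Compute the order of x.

The order of 13 must divide p − 1 = 30 = 2 · 3 · 5.
Divisors: 1, 2, 3, 5, 6, 10, 15, 30.
Check each in increasing order: 13^1 ≡ 13;  13^2 ≡ 14;  13^3 ≡ 27;  13^5 ≡ 6;  13^6 ≡ 16;  13^10 ≡ 5;  13^15 ≡ 30;  13^30 ≡ 1.
Smallest exponent giving 1 is 30.

30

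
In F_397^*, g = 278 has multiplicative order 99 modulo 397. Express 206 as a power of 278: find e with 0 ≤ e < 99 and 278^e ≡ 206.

96

Baby-step giant-step with m = ceil(sqrt(99)) = 10.
Baby table (278^j mod 397 for j=0..9):
  0:1  1:278  2:266  3:106  4:90  5:9  6:120  7:12
  8:160  9:16
Giant step factor: 278^(-10) ≡ 348 (mod 397).
Scan 206·348^i mod 397 for i = 0, 1, …:
  i=0: 206   i=1: 228   i=2: 341   i=3: 362
  i=4: 127   i=5: 129   i=6: 31   i=7: 69
  i=8: 192   i=9: 120
Match at i=9, j=6: e = 9·10 + 6 = 96.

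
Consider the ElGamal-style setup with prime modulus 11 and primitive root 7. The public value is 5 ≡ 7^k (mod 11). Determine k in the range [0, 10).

2

Successive powers of 7 modulo 11:
  7^0=1  7^1=7  7^2=5
So 7^2 ≡ 5 (mod 11), giving k = 2.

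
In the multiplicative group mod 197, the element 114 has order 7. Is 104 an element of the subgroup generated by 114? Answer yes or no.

⟨114⟩ has order 7; its elements mod 197 are {1, 36, 104, 114, 164, 178, 191}.
104 is in this set.

yes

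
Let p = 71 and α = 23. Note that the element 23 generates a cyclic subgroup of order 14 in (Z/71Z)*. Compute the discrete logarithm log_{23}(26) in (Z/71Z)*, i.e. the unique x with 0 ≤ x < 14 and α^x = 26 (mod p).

Successive powers of 23 modulo 71:
  23^0=1  23^1=23  23^2=32  23^3=26
So 23^3 ≡ 26 (mod 71), giving x = 3.

3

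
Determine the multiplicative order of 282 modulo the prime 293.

292

The order of 282 must divide p − 1 = 292 = 2^2 · 73.
Divisors: 1, 2, 4, 73, 146, 292.
Check each in increasing order: 282^1 ≡ 282;  282^2 ≡ 121;  282^4 ≡ 284;  282^73 ≡ 138;  282^146 ≡ 292;  282^292 ≡ 1.
Smallest exponent giving 1 is 292.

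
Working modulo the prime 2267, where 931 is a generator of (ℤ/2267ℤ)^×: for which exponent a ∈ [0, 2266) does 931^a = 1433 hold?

Baby-step giant-step with m = ceil(sqrt(2266)) = 48.
Baby table (931^j mod 2267 for j=0..47):
  0:1  1:931  2:767  3:2239  4:1136  5:1194  6:784  7:2197
  8:573  9:718  10:1960  11:2092  12:299  13:1795  14:366  15:696
  16:1881  17:1087  18:915  19:1740  20:1302  21:1584  22:1154  23:2083
  24:988  25:1693  26:618  27:1807  28:203  29:832  30:1545  31:1117
  32:1641  33:2080  34:462  35:1659  36:702  37:666  38:1155  39:747
  40:1755  41:1665  42:1754  43:734  44:987  45:762  46:2118  47:1835
Giant step factor: 931^(-48) ≡ 1419 (mod 2267).
Scan 1433·1419^i mod 2267 for i = 0, 1, …:
  i=0: 1433   i=1: 2195   i=2: 2114   i=3: 525
  i=4: 1399   i=5: 1556   i=6: 2173   i=7: 367
  i=8: 1630   i=9: 630     …   i=19: 1798
  i=20: 987
Match at i=20, j=44: a = 20·48 + 44 = 1004.

1004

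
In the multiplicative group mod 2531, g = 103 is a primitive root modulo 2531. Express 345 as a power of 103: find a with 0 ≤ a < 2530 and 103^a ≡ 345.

1949

Baby-step giant-step with m = ceil(sqrt(2530)) = 51.
Baby table (103^j mod 2531 for j=0..50):
  0:1  1:103  2:485  3:1866  4:2373  5:1443  6:1831  7:1299
  8:2185  9:2327  10:1767  11:2300  12:1517  13:1860  14:1755  15:1064
  16:759  17:2247  18:1120  19:1465  20:1566  21:1845  22:210  23:1382
  24:610  25:2086  26:2254  27:1841  28:2329  29:1973  30:739  31:187
  32:1544  33:2110  34:2195  35:826  36:1555  37:712  38:2468  39:1104
  40:2348  41:1399  42:2361  43:207  44:1073  45:1686  46:1550  47:197
  48:43  49:1898  50:607
Giant step factor: 103^(-51) ≡ 621 (mod 2531).
Scan 345·621^i mod 2531 for i = 0, 1, …:
  i=0: 345   i=1: 1641   i=2: 1599   i=3: 827
  i=4: 2305   i=5: 1390   i=6: 119   i=7: 500
  i=8: 1718   i=9: 1327     …   i=37: 2066
  i=38: 2300
Match at i=38, j=11: a = 38·51 + 11 = 1949.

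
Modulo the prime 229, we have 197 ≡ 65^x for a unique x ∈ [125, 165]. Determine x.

141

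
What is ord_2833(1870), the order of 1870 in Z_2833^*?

The order of 1870 must divide p − 1 = 2832 = 2^4 · 3 · 59.
Divisors: 1, 2, 3, 4, 6, 8, 12, 16, 24, 48, 59, 118, 177, 236, 354, 472, 708, 944, 1416, 2832.
Check each in increasing order: 1870^1 ≡ 1870;  1870^2 ≡ 978;  1870^3 ≡ 1575;  1870^4 ≡ 1763;  1870^6 ≡ 1750;  1870^8 ≡ 368;  1870^12 ≡ 27;  1870^16 ≡ 2273;  1870^24 ≡ 729;  1870^48 ≡ 1670;  1870^59 ≡ 721;  1870^118 ≡ 1402;  1870^177 ≡ 2294;  1870^236 ≡ 2335;  1870^354 ≡ 1555;  1870^472 ≡ 1533;  1870^708 ≡ 1476;  1870^944 ≡ 1532;  1870^1416 ≡ 2832;  1870^2832 ≡ 1.
Smallest exponent giving 1 is 2832.

2832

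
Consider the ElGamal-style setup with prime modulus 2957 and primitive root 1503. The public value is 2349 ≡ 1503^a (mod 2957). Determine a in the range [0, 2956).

174

Baby-step giant-step with m = ceil(sqrt(2956)) = 55.
Baby table (1503^j mod 2957 for j=0..54):
  0:1  1:1503  2:2818  3:1030  4:1579  5:1723  6:2294  7:20
  8:490  9:177  10:2858  11:2010  12:1933  13:1525  14:400  15:929
  16:583  17:977  18:1759  19:219  20:930  21:2086  22:838  23:2789
  24:1798  25:2653  26:1423  27:858  28:322  29:1975  30:2554  31:476
  32:2791  33:1847  34:2375  35:526  36:1059  37:811  38:649  39:2594
  40:1456  41:188  42:1649  43:481  44:1435  45:1152  46:1611  47:2507
  48:803  49:453  50:749  51:2087  52:2341  53:2650  54:2828
Giant step factor: 1503^(-55) ≡ 712 (mod 2957).
Scan 2349·712^i mod 2957 for i = 0, 1, …:
  i=0: 2349   i=1: 1783   i=2: 943   i=3: 177
Match at i=3, j=9: a = 3·55 + 9 = 174.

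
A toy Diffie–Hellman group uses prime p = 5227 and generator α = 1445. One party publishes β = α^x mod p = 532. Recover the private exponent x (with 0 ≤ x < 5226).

1308

Baby-step giant-step with m = ceil(sqrt(5226)) = 73.
Baby table (1445^j mod 5227 for j=0..72):
  0:1  1:1445  2:2452  3:4461  4:1254  5:3488  6:1332  7:1204
  8:4416  9:4180  10:2915  11:4440  12:2271  13:4266  14:1737  15:1005
  16:4346  17:2343  18:3766  19:563  20:3350  21:548  22:2583  23:357
  24:3619  25:2455  26:3569  27:3383  28:1190  29:5094  30:1214  31:3185
  32:2565  33:482  34:1299  35:562  36:1905  37:3323  38:3349  39:4330
  40:131  41:1123  42:2365  43:4194  44:2237  45:2179  46:2001  47:914
  48:3526  49:3972  50:294  51:1443  52:4789  53:4784  54:2786  55:980
  56:4810  57:3767  58:2008  59:575  60:5009  61:3837  62:3845  63:4951
  64:3659  65:2758  66:2336  67:4105  68:4307  69:3485  70:2224  71:4302
  72:1487
Giant step factor: 1445^(-73) ≡ 3914 (mod 5227).
Scan 532·3914^i mod 5227 for i = 0, 1, …:
  i=0: 532   i=1: 1902   i=2: 1180   i=3: 3079
  i=4: 2971   i=5: 3646   i=6: 734   i=7: 3253
  i=8: 4497   i=9: 1949     …   i=16: 1434
  i=17: 4105
Match at i=17, j=67: x = 17·73 + 67 = 1308.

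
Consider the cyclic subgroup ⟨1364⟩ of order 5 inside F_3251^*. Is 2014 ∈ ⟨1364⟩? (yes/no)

yes

⟨1364⟩ has order 5; its elements mod 3251 are {1, 924, 1364, 2014, 2199}.
2014 is in this set.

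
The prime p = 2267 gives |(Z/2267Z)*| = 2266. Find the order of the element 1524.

The order of 1524 must divide p − 1 = 2266 = 2 · 11 · 103.
Divisors: 1, 2, 11, 22, 103, 206, 1133, 2266.
Check each in increasing order: 1524^1 ≡ 1524;  1524^2 ≡ 1168;  1524^11 ≡ 854;  1524^22 ≡ 1609;  1524^103 ≡ 947;  1524^206 ≡ 1344;  1524^1133 ≡ 1.
Smallest exponent giving 1 is 1133.

1133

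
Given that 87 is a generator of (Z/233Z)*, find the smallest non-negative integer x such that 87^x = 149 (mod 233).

199

Baby-step giant-step with m = ceil(sqrt(232)) = 16.
Baby table (87^j mod 233 for j=0..15):
  0:1  1:87  2:113  3:45  4:187  5:192  6:161  7:27
  8:19  9:22  10:50  11:156  12:58  13:153  14:30  15:47
Giant step factor: 87^(-16) ≡ 71 (mod 233).
Scan 149·71^i mod 233 for i = 0, 1, …:
  i=0: 149   i=1: 94   i=2: 150   i=3: 165
  i=4: 65   i=5: 188   i=6: 67   i=7: 97
  i=8: 130   i=9: 143   i=10: 134   i=11: 194
  i=12: 27
Match at i=12, j=7: x = 12·16 + 7 = 199.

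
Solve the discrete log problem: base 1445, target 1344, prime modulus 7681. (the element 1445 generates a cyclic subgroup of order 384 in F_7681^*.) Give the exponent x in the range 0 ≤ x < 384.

143

Baby-step giant-step with m = ceil(sqrt(384)) = 20.
Baby table (1445^j mod 7681 for j=0..19):
  0:1  1:1445  2:6474  3:7153  4:5140  5:7454  6:2268  7:5154
  8:4641  9:732  10:5443  11:7472  12:5235  13:6471  14:2818  15:1080
  16:1357  17:2210  18:5835  19:5518
Giant step factor: 1445^(-20) ≡ 2613 (mod 7681).
Scan 1344·2613^i mod 7681 for i = 0, 1, …:
  i=0: 1344   i=1: 1655   i=2: 112   i=3: 778
  i=4: 5130   i=5: 1345   i=6: 4268   i=7: 7153
Match at i=7, j=3: x = 7·20 + 3 = 143.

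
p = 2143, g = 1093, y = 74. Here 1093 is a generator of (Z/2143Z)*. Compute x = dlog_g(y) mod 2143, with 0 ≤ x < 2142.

Baby-step giant-step with m = ceil(sqrt(2142)) = 47.
Baby table (1093^j mod 2143 for j=0..46):
  0:1  1:1093  2:998  3:27  4:1652  5:1230  6:729  7:1744
  8:1065  9:396  10:2085  11:896  12:2120  13:577  14:619  15:1522
  16:578  17:1712  18:377  19:605  20:1221  21:1607  22:1334  23:822
  24:529  25:1730  26:764  27:1425  28:1707  29:1341  30:2044  31:1086
  32:1919  33:1613  34:1463  35:381  36:691  37:927  38:1715  39:1513
  40:1456  41:1302  42:134  43:738  44:866  45:1475  46:639
Giant step factor: 1093^(-47) ≡ 1582 (mod 2143).
Scan 74·1582^i mod 2143 for i = 0, 1, …:
  i=0: 74   i=1: 1346   i=2: 1373   i=3: 1227
  i=4: 1699   i=5: 496   i=6: 334   i=7: 1210
  i=8: 521   i=9: 1310     …   i=40: 887
  i=41: 1712
Match at i=41, j=17: x = 41·47 + 17 = 1944.

1944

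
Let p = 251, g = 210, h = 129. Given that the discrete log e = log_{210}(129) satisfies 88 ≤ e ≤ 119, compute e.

Compute 210^88 mod 251 = 218, then multiply by 210 repeatedly:
  210^88=218  210^89=98  210^90=249  210^91=82  210^92=152
  210^93=43  210^94=245  210^95=246  210^96=205  210^97=129
Found 129 at exponent 97.

97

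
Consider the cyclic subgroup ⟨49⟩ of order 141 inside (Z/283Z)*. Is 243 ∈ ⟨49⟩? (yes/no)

243 ∈ ⟨49⟩ iff 243^141 ≡ 1 (mod 283), since |⟨49⟩| = 141.
243^141 mod 283 = 282.
Since 282 ≠ 1, 243 does not lie in the subgroup.

no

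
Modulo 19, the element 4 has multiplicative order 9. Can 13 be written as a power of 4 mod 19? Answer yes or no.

no

⟨4⟩ has order 9; its elements mod 19 are {1, 4, 5, 6, 7, 9, 11, 16, 17}.
13 is not in this set.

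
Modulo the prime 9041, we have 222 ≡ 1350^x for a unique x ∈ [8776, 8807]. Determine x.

8788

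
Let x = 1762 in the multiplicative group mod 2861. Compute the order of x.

The order of 1762 must divide p − 1 = 2860 = 2^2 · 5 · 11 · 13.
Divisors: 1, 2, 4, 5, 10, 11, 13, 20, 22, 26, 44, 52, 55, 65, 110, 130, 143, 220, 260, 286, 572, 715, 1430, 2860.
Check each in increasing order: 1762^1 ≡ 1762;  1762^2 ≡ 459;  1762^4 ≡ 1828;  1762^5 ≡ 2311;  1762^10 ≡ 2095;  1762^11 ≡ 700;  1762^13 ≡ 868;  1762^20 ≡ 251;  1762^22 ≡ 769;  1762^26 ≡ 981;  1762^44 ≡ 1995;  1762^52 ≡ 1065;  1762^55 ≡ 332;  1762^65 ≡ 317;  1762^110 ≡ 1506;  1762^130 ≡ 354;  1762^143 ≡ 1145;  1762^220 ≡ 2124;  1762^260 ≡ 2293;  1762^286 ≡ 687;  1762^572 ≡ 2765;  1762^715 ≡ 1659;  1762^1430 ≡ 2860;  1762^2860 ≡ 1.
Smallest exponent giving 1 is 2860.

2860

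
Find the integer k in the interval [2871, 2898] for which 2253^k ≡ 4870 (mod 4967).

2884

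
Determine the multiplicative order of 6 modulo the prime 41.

The order of 6 must divide p − 1 = 40 = 2^3 · 5.
Divisors: 1, 2, 4, 5, 8, 10, 20, 40.
Check each in increasing order: 6^1 ≡ 6;  6^2 ≡ 36;  6^4 ≡ 25;  6^5 ≡ 27;  6^8 ≡ 10;  6^10 ≡ 32;  6^20 ≡ 40;  6^40 ≡ 1.
Smallest exponent giving 1 is 40.

40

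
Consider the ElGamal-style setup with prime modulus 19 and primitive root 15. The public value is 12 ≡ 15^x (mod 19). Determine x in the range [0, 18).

3

Successive powers of 15 modulo 19:
  15^0=1  15^1=15  15^2=16  15^3=12
So 15^3 ≡ 12 (mod 19), giving x = 3.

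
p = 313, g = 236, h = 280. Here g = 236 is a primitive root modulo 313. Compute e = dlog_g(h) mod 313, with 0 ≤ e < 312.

288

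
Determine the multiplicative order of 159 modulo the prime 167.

The order of 159 must divide p − 1 = 166 = 2 · 83.
Divisors: 1, 2, 83, 166.
Check each in increasing order: 159^1 ≡ 159;  159^2 ≡ 64;  159^83 ≡ 166;  159^166 ≡ 1.
Smallest exponent giving 1 is 166.

166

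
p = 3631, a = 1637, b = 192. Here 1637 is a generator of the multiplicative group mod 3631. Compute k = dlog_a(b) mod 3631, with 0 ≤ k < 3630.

Baby-step giant-step with m = ceil(sqrt(3630)) = 61.
Baby table (1637^j mod 3631 for j=0..60):
  0:1  1:1637  2:91  3:96  4:1019  5:1474  6:1954  7:3418
  8:3526  9:2403  10:1338  11:813  12:1935  13:1363  14:1797  15:579
  16:132  17:1855  18:1119  19:1779  20:161  21:2125  22:127  23:932
  24:664  25:1299  26:2328  27:2017  28:1250  29:1997  30:1189  31:177
  32:2900  33:1583  34:2468  35:2444  36:3097  37:913  38:2240  39:3201
  40:504  41:811  42:2292  43:1181  44:1605  45:2172  46:815  47:1578
  48:1545  49:1989  50:2617  51:3080  52:2132  53:693  54:1569  55:1336
  56:1170  57:1753  58:1171  59:3390  60:1262
Giant step factor: 1637^(-61) ≡ 3030 (mod 3631).
Scan 192·3030^i mod 3631 for i = 0, 1, …:
  i=0: 192   i=1: 800   i=2: 2123   i=3: 2189
  i=4: 2464   i=5: 584   i=6: 1223   i=7: 2070
  i=8: 1363
Match at i=8, j=13: k = 8·61 + 13 = 501.

501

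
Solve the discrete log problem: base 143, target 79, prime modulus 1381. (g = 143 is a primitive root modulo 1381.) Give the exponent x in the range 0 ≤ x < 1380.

590

Baby-step giant-step with m = ceil(sqrt(1380)) = 38.
Baby table (143^j mod 1381 for j=0..37):
  0:1  1:143  2:1115  3:630  4:325  5:902  6:553  7:362
  8:669  9:378  10:195  11:265  12:608  13:1322  14:1230  15:503
  16:117  17:159  18:641  19:517  20:738  21:578  22:1175  23:924
  24:937  25:34  26:719  27:623  28:705  29:2  30:286  31:849
  32:1260  33:650  34:423  35:1106  36:724  37:1338
Giant step factor: 143^(-38) ≡ 875 (mod 1381).
Scan 79·875^i mod 1381 for i = 0, 1, …:
  i=0: 79   i=1: 75   i=2: 718   i=3: 1276
  i=4: 652   i=5: 147   i=6: 192   i=7: 899
  i=8: 836   i=9: 951     …   i=14: 4
  i=15: 738
Match at i=15, j=20: x = 15·38 + 20 = 590.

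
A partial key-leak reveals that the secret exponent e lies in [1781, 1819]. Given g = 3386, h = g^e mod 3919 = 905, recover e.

Compute 3386^1781 mod 3919 = 87, then multiply by 3386 repeatedly:
  3386^1781=87  3386^1782=657  3386^1783=2529  3386^1784=179  3386^1785=2568
  3386^1786=2906  3386^1787=3026  3386^1788=1770  3386^1789=1069  3386^1790=2397
  3386^1791=3912  3386^1792=3731  3386^1793=2229  3386^1794=3319  3386^1795=2361
  3386^1796=3505  3386^1797=1198  3386^1798=263  3386^1799=905
Found 905 at exponent 1799.

1799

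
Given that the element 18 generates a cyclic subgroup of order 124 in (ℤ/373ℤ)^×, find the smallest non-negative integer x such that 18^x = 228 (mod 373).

123

Baby-step giant-step with m = ceil(sqrt(124)) = 12.
Baby table (18^j mod 373 for j=0..11):
  0:1  1:18  2:324  3:237  4:163  5:323  6:219  7:212
  8:86  9:56  10:262  11:240
Giant step factor: 18^(-12) ≡ 318 (mod 373).
Scan 228·318^i mod 373 for i = 0, 1, …:
  i=0: 228   i=1: 142   i=2: 23   i=3: 227
  i=4: 197   i=5: 355   i=6: 244   i=7: 8
  i=8: 306   i=9: 328   i=10: 237
Match at i=10, j=3: x = 10·12 + 3 = 123.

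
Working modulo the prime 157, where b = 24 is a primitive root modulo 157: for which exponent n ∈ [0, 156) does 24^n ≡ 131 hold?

53

Baby-step giant-step with m = ceil(sqrt(156)) = 13.
Baby table (24^j mod 157 for j=0..12):
  0:1  1:24  2:105  3:8  4:35  5:55  6:64  7:123
  8:126  9:41  10:42  11:66  12:14
Giant step factor: 24^(-13) ≡ 50 (mod 157).
Scan 131·50^i mod 157 for i = 0, 1, …:
  i=0: 131   i=1: 113   i=2: 155   i=3: 57
  i=4: 24
Match at i=4, j=1: n = 4·13 + 1 = 53.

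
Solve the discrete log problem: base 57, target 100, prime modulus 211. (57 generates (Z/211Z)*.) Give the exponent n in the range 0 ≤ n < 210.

28

Successive powers of 57 modulo 211:
  57^0=1  57^1=57  57^2=84  57^3=146  57^4=93  57^5=26
  57^6=5  57^7=74  57^8=209  57^9=97  57^10=43  57^11=130
  57^12=25  57^13=159  57^14=201  57^15=63  57^16=4  57^17=17
  57^18=125  57^19=162  57^20=161  57^21=104  57^22=20  57^23=85
  57^24=203  57^25=177  57^26=172  57^27=98  57^28=100
So 57^28 ≡ 100 (mod 211), giving n = 28.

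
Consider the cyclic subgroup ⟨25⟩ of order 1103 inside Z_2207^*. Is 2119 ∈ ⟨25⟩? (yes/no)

2119 ∈ ⟨25⟩ iff 2119^1103 ≡ 1 (mod 2207), since |⟨25⟩| = 1103.
2119^1103 mod 2207 = 2206.
Since 2206 ≠ 1, 2119 does not lie in the subgroup.

no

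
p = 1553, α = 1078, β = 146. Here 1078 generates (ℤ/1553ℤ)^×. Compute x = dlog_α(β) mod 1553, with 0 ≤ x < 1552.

Baby-step giant-step with m = ceil(sqrt(1552)) = 40.
Baby table (1078^j mod 1553 for j=0..39):
  0:1  1:1078  2:440  3:655  4:1028  5:895  6:397  7:891
  8:744  9:684  10:1230  11:1231  12:756  13:1196  14:298  15:1326
  16:668  17:1065  18:403  19:1147  20:278  21:1508  22:1186  23:389
  24:32  25:330  26:103  27:771  28:283  29:686  30:280  31:558
  32:513  33:146  34:535  35:567  36:897  37:1000  38:218  39:501
Giant step factor: 1078^(-40) ≡ 1396 (mod 1553).
Scan 146·1396^i mod 1553 for i = 0, 1, …:
  i=0: 146
Match at i=0, j=33: x = 0·40 + 33 = 33.

33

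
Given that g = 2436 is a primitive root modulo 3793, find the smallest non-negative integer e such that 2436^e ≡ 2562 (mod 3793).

3328

Baby-step giant-step with m = ceil(sqrt(3792)) = 62.
Baby table (2436^j mod 3793 for j=0..61):
  0:1  1:2436  2:1844  3:1072  4:1808  5:615  6:3698  7:3746
  8:3091  9:571  10:2718  11:2263  12:1439  13:672  14:2209  15:2650
  16:3507  17:1216  18:3636  19:641  20:2553  21:2381  22:619  23:2063
  24:3536  25:3586  26:217  27:1385  28:1883  29:1251  30:1657  31:700
  32:2143  33:1180  34:3179  35:2531  36:1891  37:1774  38:1237  39:1690
  40:1435  41:2307  42:2419  43:2155  44:68  45:2549  46:223  47:829
  48:1568  49:97  50:1126  51:597  52:1573  53:898  54:2760  55:2164
  56:3027  57:180  58:2285  59:1929  60:3310  61:3035
Giant step factor: 2436^(-62) ≡ 1187 (mod 3793).
Scan 2562·1187^i mod 3793 for i = 0, 1, …:
  i=0: 2562   i=1: 2901   i=2: 3236   i=3: 2616
  i=4: 2518   i=5: 3775   i=6: 1392   i=7: 2349
  i=8: 408   i=9: 2585     …   i=52: 1293
  i=53: 2419
Match at i=53, j=42: e = 53·62 + 42 = 3328.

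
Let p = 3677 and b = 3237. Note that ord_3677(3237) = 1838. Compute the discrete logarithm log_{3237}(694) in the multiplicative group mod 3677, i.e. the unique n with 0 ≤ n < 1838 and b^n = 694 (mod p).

1057

Baby-step giant-step with m = ceil(sqrt(1838)) = 43.
Baby table (3237^j mod 3677 for j=0..42):
  0:1  1:3237  2:2396  3:1059  4:1019  5:234  6:3673  7:1760
  8:1447  9:3118  10:3278  11:2741  12:16  13:314  14:1566  15:2236
  16:1596  17:67  18:3613  19:2421  20:1090  21:2087  22:970  23:3409
  24:256  25:1347  26:2994  27:2683  28:3474  29:1072  30:2653  31:1966
  32:2732  33:299  34:812  35:3066  36:419  37:3167  38:103  39:2481
  40:429  41:2444  42:2001
Giant step factor: 3237^(-43) ≡ 2500 (mod 3677).
Scan 694·2500^i mod 3677 for i = 0, 1, …:
  i=0: 694   i=1: 3133   i=2: 490   i=3: 559
  i=4: 240   i=5: 649   i=6: 943   i=7: 543
  i=8: 687   i=9: 341     …   i=23: 1161
  i=24: 1347
Match at i=24, j=25: n = 24·43 + 25 = 1057.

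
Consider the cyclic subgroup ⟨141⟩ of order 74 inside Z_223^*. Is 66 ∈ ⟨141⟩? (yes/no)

yes

66 ∈ ⟨141⟩ iff 66^74 ≡ 1 (mod 223), since |⟨141⟩| = 74.
66^74 mod 223 = 1.
Since 1 = 1, 66 lies in the subgroup.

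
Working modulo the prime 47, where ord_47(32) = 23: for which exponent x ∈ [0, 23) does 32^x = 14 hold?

Successive powers of 32 modulo 47:
  32^0=1  32^1=32  32^2=37  32^3=9  32^4=6  32^5=4
  32^6=34  32^7=7  32^8=36  32^9=24  32^10=16  32^11=42
  32^12=28  32^13=3  32^14=2  32^15=17  32^16=27  32^17=18
  32^18=12  32^19=8  32^20=21  32^21=14
So 32^21 ≡ 14 (mod 47), giving x = 21.

21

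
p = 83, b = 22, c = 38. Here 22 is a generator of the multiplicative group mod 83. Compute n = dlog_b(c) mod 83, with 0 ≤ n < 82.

38

Baby-step giant-step with m = ceil(sqrt(82)) = 10.
Baby table (22^j mod 83 for j=0..9):
  0:1  1:22  2:69  3:24  4:30  5:79  6:78  7:56
  8:70  9:46
Giant step factor: 22^(-10) ≡ 26 (mod 83).
Scan 38·26^i mod 83 for i = 0, 1, …:
  i=0: 38   i=1: 75   i=2: 41   i=3: 70
Match at i=3, j=8: n = 3·10 + 8 = 38.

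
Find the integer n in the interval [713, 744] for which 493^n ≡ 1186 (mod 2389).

719

Compute 493^713 mod 2389 = 10, then multiply by 493 repeatedly:
  493^713=10  493^714=152  493^715=877  493^716=2341  493^717=226
  493^718=1524  493^719=1186
Found 1186 at exponent 719.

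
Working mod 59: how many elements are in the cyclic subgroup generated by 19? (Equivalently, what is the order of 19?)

29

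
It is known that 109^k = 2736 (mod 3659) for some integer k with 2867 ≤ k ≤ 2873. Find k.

Compute 109^2867 mod 3659 = 1682, then multiply by 109 repeatedly:
  109^2867=1682  109^2868=388  109^2869=2043  109^2870=3147  109^2871=2736
Found 2736 at exponent 2871.

2871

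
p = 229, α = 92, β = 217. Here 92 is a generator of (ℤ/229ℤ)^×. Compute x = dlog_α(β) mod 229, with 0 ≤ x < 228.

16

Successive powers of 92 modulo 229:
  92^0=1  92^1=92  92^2=220  92^3=88  92^4=81  92^5=124
  92^6=187  92^7=29  92^8=149  92^9=197  92^10=33  92^11=59
  92^12=161  92^13=156  92^14=154  92^15=199  92^16=217
So 92^16 ≡ 217 (mod 229), giving x = 16.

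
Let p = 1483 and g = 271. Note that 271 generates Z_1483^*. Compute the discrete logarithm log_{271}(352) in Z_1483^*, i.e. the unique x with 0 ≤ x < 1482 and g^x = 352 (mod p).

770

Baby-step giant-step with m = ceil(sqrt(1482)) = 39.
Baby table (271^j mod 1483 for j=0..38):
  0:1  1:271  2:774  3:651  4:1427  5:1137  6:1146  7:619
  8:170  9:97  10:1076  11:928  12:861  13:500  14:547  15:1420
  16:723  17:177  18:511  19:562  20:1036  21:469  22:1044  23:1154
  24:1304  25:430  26:856  27:628  28:1126  29:1131  30:1003  31:424
  32:713  33:433  34:186  35:1467  36:113  37:963  38:1448
Giant step factor: 271^(-39) ≡ 48 (mod 1483).
Scan 352·48^i mod 1483 for i = 0, 1, …:
  i=0: 352   i=1: 583   i=2: 1290   i=3: 1117
  i=4: 228   i=5: 563   i=6: 330   i=7: 1010
  i=8: 1024   i=9: 213     …   i=18: 487
  i=19: 1131
Match at i=19, j=29: x = 19·39 + 29 = 770.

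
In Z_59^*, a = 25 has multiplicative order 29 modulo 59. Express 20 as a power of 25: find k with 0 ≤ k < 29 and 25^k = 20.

20

Successive powers of 25 modulo 59:
  25^0=1  25^1=25  25^2=35  25^3=49  25^4=45  25^5=4
  25^6=41  25^7=22  25^8=19  25^9=3  25^10=16  25^11=46
  25^12=29  25^13=17  25^14=12  25^15=5  25^16=7  25^17=57
  25^18=9  25^19=48  25^20=20
So 25^20 ≡ 20 (mod 59), giving k = 20.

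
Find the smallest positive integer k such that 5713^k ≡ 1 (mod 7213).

2404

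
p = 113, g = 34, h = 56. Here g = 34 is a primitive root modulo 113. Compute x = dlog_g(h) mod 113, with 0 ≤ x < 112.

108

Baby-step giant-step with m = ceil(sqrt(112)) = 11.
Baby table (34^j mod 113 for j=0..10):
  0:1  1:34  2:26  3:93  4:111  5:45  6:61  7:40
  8:4  9:23  10:104
Giant step factor: 34^(-11) ≡ 24 (mod 113).
Scan 56·24^i mod 113 for i = 0, 1, …:
  i=0: 56   i=1: 101   i=2: 51   i=3: 94
  i=4: 109   i=5: 17   i=6: 69   i=7: 74
  i=8: 81   i=9: 23
Match at i=9, j=9: x = 9·11 + 9 = 108.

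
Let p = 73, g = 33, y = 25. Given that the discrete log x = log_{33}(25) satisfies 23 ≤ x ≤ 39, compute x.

26

Compute 33^23 mod 73 = 29, then multiply by 33 repeatedly:
  33^23=29  33^24=8  33^25=45  33^26=25
Found 25 at exponent 26.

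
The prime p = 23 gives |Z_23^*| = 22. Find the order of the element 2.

The order of 2 must divide p − 1 = 22 = 2 · 11.
Divisors: 1, 2, 11, 22.
Check each in increasing order: 2^1 ≡ 2;  2^2 ≡ 4;  2^11 ≡ 1.
Smallest exponent giving 1 is 11.

11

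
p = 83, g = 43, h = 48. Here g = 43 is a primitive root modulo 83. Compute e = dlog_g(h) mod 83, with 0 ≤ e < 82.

8

Successive powers of 43 modulo 83:
  43^0=1  43^1=43  43^2=23  43^3=76  43^4=31  43^5=5
  43^6=49  43^7=32  43^8=48
So 43^8 ≡ 48 (mod 83), giving e = 8.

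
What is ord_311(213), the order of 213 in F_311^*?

310

The order of 213 must divide p − 1 = 310 = 2 · 5 · 31.
Divisors: 1, 2, 5, 10, 31, 62, 155, 310.
Check each in increasing order: 213^1 ≡ 213;  213^2 ≡ 274;  213^5 ≡ 190;  213^10 ≡ 24;  213^31 ≡ 275;  213^62 ≡ 52;  213^155 ≡ 310;  213^310 ≡ 1.
Smallest exponent giving 1 is 310.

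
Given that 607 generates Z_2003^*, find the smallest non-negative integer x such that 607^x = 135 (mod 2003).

489

Baby-step giant-step with m = ceil(sqrt(2002)) = 45.
Baby table (607^j mod 2003 for j=0..44):
  0:1  1:607  2:1900  3:1575  4:594  5:18  6:911  7:149
  8:308  9:677  10:324  11:374  12:679  13:1538  14:168  15:1826
  16:723  17:204  18:1645  19:1021  20:820  21:996  22:1669  23:1568
  24:351  25:739  26:1904  27:2000  28:182  29:309  30:1284  31:221
  32:1949  33:1273  34:1556  35:1079  36:1975  37:1031  38:881  39:1969
  40:1395  41:1499  42:531  43:1837  44:1391
Giant step factor: 607^(-45) ≡ 1188 (mod 2003).
Scan 135·1188^i mod 2003 for i = 0, 1, …:
  i=0: 135   i=1: 140   i=2: 71   i=3: 222
  i=4: 1343   i=5: 1096   i=6: 98   i=7: 250
  i=8: 556   i=9: 1541   i=10: 1969
Match at i=10, j=39: x = 10·45 + 39 = 489.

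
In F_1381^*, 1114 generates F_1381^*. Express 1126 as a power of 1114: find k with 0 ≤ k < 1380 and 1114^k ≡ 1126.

744

Baby-step giant-step with m = ceil(sqrt(1380)) = 38.
Baby table (1114^j mod 1381 for j=0..37):
  0:1  1:1114  2:858  3:160  4:91  5:561  6:742  7:750
  8:1376  9:1335  10:1234  11:581  12:926  13:1338  14:433  15:393
  16:25  17:230  18:735  19:1238  20:894  21:215  22:597  23:797
  24:1256  25:231  26:468  27:715  28:1054  29:306  30:1158  31:158
  32:625  33:226  34:422  35:568  36:254  37:1232
Giant step factor: 1114^(-38) ≡ 1002 (mod 1381).
Scan 1126·1002^i mod 1381 for i = 0, 1, …:
  i=0: 1126   i=1: 1356   i=2: 1189   i=3: 956
  i=4: 879   i=5: 1061   i=6: 1133   i=7: 84
  i=8: 1308   i=9: 47     …   i=18: 13
  i=19: 597
Match at i=19, j=22: k = 19·38 + 22 = 744.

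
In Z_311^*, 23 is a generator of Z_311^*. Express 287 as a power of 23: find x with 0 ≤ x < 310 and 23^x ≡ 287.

135

Baby-step giant-step with m = ceil(sqrt(310)) = 18.
Baby table (23^j mod 311 for j=0..17):
  0:1  1:23  2:218  3:38  4:252  5:198  6:200  7:246
  8:60  9:136  10:18  11:103  12:192  13:62  14:182  15:143
  16:179  17:74
Giant step factor: 23^(-18) ≡ 256 (mod 311).
Scan 287·256^i mod 311 for i = 0, 1, …:
  i=0: 287   i=1: 76   i=2: 174   i=3: 71
  i=4: 138   i=5: 185   i=6: 88   i=7: 136
Match at i=7, j=9: x = 7·18 + 9 = 135.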